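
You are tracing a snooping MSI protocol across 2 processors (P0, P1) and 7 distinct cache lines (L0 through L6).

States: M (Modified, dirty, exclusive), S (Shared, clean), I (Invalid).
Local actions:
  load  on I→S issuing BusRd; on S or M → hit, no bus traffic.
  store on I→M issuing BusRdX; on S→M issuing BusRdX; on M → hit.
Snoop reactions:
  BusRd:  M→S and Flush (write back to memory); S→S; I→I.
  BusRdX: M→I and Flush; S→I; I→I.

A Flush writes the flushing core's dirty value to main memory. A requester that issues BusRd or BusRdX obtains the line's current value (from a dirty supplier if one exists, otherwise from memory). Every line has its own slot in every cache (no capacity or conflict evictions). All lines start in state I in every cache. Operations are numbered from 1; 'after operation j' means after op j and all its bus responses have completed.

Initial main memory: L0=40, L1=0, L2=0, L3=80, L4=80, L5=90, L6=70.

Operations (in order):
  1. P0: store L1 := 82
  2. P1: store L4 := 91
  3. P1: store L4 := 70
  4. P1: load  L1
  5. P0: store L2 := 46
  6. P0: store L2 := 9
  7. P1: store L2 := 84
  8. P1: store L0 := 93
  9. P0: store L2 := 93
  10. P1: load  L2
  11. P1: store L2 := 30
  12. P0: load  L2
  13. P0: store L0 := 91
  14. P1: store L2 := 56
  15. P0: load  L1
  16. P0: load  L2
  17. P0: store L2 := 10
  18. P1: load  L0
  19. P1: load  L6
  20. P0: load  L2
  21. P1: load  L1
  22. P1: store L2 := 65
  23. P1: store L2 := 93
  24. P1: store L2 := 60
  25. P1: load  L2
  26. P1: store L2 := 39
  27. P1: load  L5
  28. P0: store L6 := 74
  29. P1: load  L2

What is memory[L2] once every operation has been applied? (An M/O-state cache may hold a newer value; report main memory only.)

step 1: P0: store L1 := 82  ⟶  MI  (L1)  txn=BusRdX  M[L1]=0
step 2: P1: store L4 := 91  ⟶  IM  (L4)  txn=BusRdX  M[L4]=80
step 3: P1: store L4 := 70  ⟶  IM  (L4)  txn=∅  M[L4]=80
step 4: P1: load  L1  ⟶  SS  (L1)  txn=BusRd+Flush  M[L1]=82
step 5: P0: store L2 := 46  ⟶  MI  (L2)  txn=BusRdX  M[L2]=0
step 6: P0: store L2 := 9  ⟶  MI  (L2)  txn=∅  M[L2]=0
step 7: P1: store L2 := 84  ⟶  IM  (L2)  txn=BusRdX+Flush  M[L2]=9
step 8: P1: store L0 := 93  ⟶  IM  (L0)  txn=BusRdX  M[L0]=40
step 9: P0: store L2 := 93  ⟶  MI  (L2)  txn=BusRdX+Flush  M[L2]=84
step 10: P1: load  L2  ⟶  SS  (L2)  txn=BusRd+Flush  M[L2]=93
step 11: P1: store L2 := 30  ⟶  IM  (L2)  txn=BusRdX  M[L2]=93
step 12: P0: load  L2  ⟶  SS  (L2)  txn=BusRd+Flush  M[L2]=30
step 13: P0: store L0 := 91  ⟶  MI  (L0)  txn=BusRdX+Flush  M[L0]=93
step 14: P1: store L2 := 56  ⟶  IM  (L2)  txn=BusRdX  M[L2]=30
step 15: P0: load  L1  ⟶  SS  (L1)  txn=∅  M[L1]=82
step 16: P0: load  L2  ⟶  SS  (L2)  txn=BusRd+Flush  M[L2]=56
step 17: P0: store L2 := 10  ⟶  MI  (L2)  txn=BusRdX  M[L2]=56
step 18: P1: load  L0  ⟶  SS  (L0)  txn=BusRd+Flush  M[L0]=91
step 19: P1: load  L6  ⟶  IS  (L6)  txn=BusRd  M[L6]=70
step 20: P0: load  L2  ⟶  MI  (L2)  txn=∅  M[L2]=56
step 21: P1: load  L1  ⟶  SS  (L1)  txn=∅  M[L1]=82
step 22: P1: store L2 := 65  ⟶  IM  (L2)  txn=BusRdX+Flush  M[L2]=10
step 23: P1: store L2 := 93  ⟶  IM  (L2)  txn=∅  M[L2]=10
step 24: P1: store L2 := 60  ⟶  IM  (L2)  txn=∅  M[L2]=10
step 25: P1: load  L2  ⟶  IM  (L2)  txn=∅  M[L2]=10
step 26: P1: store L2 := 39  ⟶  IM  (L2)  txn=∅  M[L2]=10
step 27: P1: load  L5  ⟶  IS  (L5)  txn=BusRd  M[L5]=90
step 28: P0: store L6 := 74  ⟶  MI  (L6)  txn=BusRdX  M[L6]=70
step 29: P1: load  L2  ⟶  IM  (L2)  txn=∅  M[L2]=10

memory[L2] = 10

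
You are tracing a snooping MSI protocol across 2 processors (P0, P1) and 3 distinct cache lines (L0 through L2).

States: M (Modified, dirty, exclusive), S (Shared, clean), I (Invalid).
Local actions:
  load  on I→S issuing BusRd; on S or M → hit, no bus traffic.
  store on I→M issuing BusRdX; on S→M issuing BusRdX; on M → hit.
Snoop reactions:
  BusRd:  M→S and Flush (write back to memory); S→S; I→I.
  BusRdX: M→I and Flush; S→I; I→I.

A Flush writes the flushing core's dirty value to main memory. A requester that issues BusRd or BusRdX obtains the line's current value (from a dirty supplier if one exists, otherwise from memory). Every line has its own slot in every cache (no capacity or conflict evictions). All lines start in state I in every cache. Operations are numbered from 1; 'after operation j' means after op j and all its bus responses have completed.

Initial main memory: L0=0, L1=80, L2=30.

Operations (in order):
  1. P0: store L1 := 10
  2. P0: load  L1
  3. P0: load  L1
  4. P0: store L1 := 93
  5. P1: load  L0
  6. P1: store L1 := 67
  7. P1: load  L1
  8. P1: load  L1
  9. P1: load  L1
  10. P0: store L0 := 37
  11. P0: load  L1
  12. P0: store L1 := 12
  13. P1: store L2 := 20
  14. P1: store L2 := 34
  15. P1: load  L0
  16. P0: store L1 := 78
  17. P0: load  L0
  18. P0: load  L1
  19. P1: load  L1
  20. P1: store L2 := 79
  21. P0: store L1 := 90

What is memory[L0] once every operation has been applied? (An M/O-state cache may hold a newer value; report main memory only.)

memory[L0] = 37

step 1: P0: store L1 := 10  ⟶  MI  (L1)  txn=BusRdX  M[L1]=80
step 2: P0: load  L1  ⟶  MI  (L1)  txn=∅  M[L1]=80
step 3: P0: load  L1  ⟶  MI  (L1)  txn=∅  M[L1]=80
step 4: P0: store L1 := 93  ⟶  MI  (L1)  txn=∅  M[L1]=80
step 5: P1: load  L0  ⟶  IS  (L0)  txn=BusRd  M[L0]=0
step 6: P1: store L1 := 67  ⟶  IM  (L1)  txn=BusRdX+Flush  M[L1]=93
step 7: P1: load  L1  ⟶  IM  (L1)  txn=∅  M[L1]=93
step 8: P1: load  L1  ⟶  IM  (L1)  txn=∅  M[L1]=93
step 9: P1: load  L1  ⟶  IM  (L1)  txn=∅  M[L1]=93
step 10: P0: store L0 := 37  ⟶  MI  (L0)  txn=BusRdX  M[L0]=0
step 11: P0: load  L1  ⟶  SS  (L1)  txn=BusRd+Flush  M[L1]=67
step 12: P0: store L1 := 12  ⟶  MI  (L1)  txn=BusRdX  M[L1]=67
step 13: P1: store L2 := 20  ⟶  IM  (L2)  txn=BusRdX  M[L2]=30
step 14: P1: store L2 := 34  ⟶  IM  (L2)  txn=∅  M[L2]=30
step 15: P1: load  L0  ⟶  SS  (L0)  txn=BusRd+Flush  M[L0]=37
step 16: P0: store L1 := 78  ⟶  MI  (L1)  txn=∅  M[L1]=67
step 17: P0: load  L0  ⟶  SS  (L0)  txn=∅  M[L0]=37
step 18: P0: load  L1  ⟶  MI  (L1)  txn=∅  M[L1]=67
step 19: P1: load  L1  ⟶  SS  (L1)  txn=BusRd+Flush  M[L1]=78
step 20: P1: store L2 := 79  ⟶  IM  (L2)  txn=∅  M[L2]=30
step 21: P0: store L1 := 90  ⟶  MI  (L1)  txn=BusRdX  M[L1]=78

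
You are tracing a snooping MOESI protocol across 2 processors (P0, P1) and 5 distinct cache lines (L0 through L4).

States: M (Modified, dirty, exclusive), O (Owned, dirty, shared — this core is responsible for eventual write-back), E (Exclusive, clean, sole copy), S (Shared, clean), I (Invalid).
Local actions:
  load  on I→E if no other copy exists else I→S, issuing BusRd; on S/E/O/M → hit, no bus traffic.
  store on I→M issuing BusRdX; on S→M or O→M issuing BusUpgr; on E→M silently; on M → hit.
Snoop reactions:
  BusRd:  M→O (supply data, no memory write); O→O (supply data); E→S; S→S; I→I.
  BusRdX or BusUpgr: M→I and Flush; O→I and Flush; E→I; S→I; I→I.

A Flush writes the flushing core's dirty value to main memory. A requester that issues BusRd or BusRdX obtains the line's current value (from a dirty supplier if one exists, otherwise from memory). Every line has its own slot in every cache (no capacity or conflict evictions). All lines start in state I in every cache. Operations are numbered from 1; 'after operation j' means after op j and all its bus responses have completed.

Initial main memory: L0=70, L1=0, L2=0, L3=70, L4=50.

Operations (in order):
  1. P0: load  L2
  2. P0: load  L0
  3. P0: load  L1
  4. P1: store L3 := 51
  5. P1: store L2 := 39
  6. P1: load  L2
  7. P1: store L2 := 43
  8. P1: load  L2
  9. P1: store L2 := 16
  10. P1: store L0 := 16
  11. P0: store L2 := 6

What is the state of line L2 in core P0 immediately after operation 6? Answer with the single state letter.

  op1 P0: load  L2 → E/I on L2; bus BusRd; mem=0
  op2 P0: load  L0 → E/I on L0; bus BusRd; mem=70
  op3 P0: load  L1 → E/I on L1; bus BusRd; mem=0
  op4 P1: store L3 := 51 → I/M on L3; bus BusRdX; mem=70
  op5 P1: store L2 := 39 → I/M on L2; bus BusRdX; mem=0
  op6 P1: load  L2 → I/M on L2; bus (none); mem=0
  op7 P1: store L2 := 43 → I/M on L2; bus (none); mem=0
  op8 P1: load  L2 → I/M on L2; bus (none); mem=0
  op9 P1: store L2 := 16 → I/M on L2; bus (none); mem=0
  op10 P1: store L0 := 16 → I/M on L0; bus BusRdX; mem=70
  op11 P0: store L2 := 6 → M/I on L2; bus BusRdX Flush; mem=16

state = I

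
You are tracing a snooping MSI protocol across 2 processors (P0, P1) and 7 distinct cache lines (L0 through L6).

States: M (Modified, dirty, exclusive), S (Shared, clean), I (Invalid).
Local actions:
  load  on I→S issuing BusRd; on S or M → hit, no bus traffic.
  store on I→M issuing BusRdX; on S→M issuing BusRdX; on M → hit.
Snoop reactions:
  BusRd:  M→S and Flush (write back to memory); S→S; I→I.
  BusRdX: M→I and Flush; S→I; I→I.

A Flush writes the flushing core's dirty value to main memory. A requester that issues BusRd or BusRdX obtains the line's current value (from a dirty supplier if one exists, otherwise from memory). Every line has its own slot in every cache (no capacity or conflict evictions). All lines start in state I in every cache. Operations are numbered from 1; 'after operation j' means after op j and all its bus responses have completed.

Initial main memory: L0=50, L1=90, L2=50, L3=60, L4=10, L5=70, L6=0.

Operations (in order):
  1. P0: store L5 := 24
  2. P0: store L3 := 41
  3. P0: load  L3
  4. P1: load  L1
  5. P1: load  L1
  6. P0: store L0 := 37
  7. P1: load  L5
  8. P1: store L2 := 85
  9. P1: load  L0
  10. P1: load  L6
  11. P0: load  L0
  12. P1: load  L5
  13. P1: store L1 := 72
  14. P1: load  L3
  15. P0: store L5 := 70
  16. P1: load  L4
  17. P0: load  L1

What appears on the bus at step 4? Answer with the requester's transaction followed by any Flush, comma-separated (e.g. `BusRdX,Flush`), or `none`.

[1] P0: store L5 := 24 | P0:M(24), P1:I | bus: BusRdX
[2] P0: store L3 := 41 | P0:M(41), P1:I | bus: BusRdX
[3] P0: load  L3 | P0:M(41), P1:I | bus: none
[4] P1: load  L1 | P0:I, P1:S(90) | bus: BusRd
[5] P1: load  L1 | P0:I, P1:S(90) | bus: none
[6] P0: store L0 := 37 | P0:M(37), P1:I | bus: BusRdX
[7] P1: load  L5 | P0:S(24), P1:S(24) | bus: BusRd,Flush
[8] P1: store L2 := 85 | P0:I, P1:M(85) | bus: BusRdX
[9] P1: load  L0 | P0:S(37), P1:S(37) | bus: BusRd,Flush
[10] P1: load  L6 | P0:I, P1:S(0) | bus: BusRd
[11] P0: load  L0 | P0:S(37), P1:S(37) | bus: none
[12] P1: load  L5 | P0:S(24), P1:S(24) | bus: none
[13] P1: store L1 := 72 | P0:I, P1:M(72) | bus: BusRdX
[14] P1: load  L3 | P0:S(41), P1:S(41) | bus: BusRd,Flush
[15] P0: store L5 := 70 | P0:M(70), P1:I | bus: BusRdX
[16] P1: load  L4 | P0:I, P1:S(10) | bus: BusRd
[17] P0: load  L1 | P0:S(72), P1:S(72) | bus: BusRd,Flush

bus = BusRd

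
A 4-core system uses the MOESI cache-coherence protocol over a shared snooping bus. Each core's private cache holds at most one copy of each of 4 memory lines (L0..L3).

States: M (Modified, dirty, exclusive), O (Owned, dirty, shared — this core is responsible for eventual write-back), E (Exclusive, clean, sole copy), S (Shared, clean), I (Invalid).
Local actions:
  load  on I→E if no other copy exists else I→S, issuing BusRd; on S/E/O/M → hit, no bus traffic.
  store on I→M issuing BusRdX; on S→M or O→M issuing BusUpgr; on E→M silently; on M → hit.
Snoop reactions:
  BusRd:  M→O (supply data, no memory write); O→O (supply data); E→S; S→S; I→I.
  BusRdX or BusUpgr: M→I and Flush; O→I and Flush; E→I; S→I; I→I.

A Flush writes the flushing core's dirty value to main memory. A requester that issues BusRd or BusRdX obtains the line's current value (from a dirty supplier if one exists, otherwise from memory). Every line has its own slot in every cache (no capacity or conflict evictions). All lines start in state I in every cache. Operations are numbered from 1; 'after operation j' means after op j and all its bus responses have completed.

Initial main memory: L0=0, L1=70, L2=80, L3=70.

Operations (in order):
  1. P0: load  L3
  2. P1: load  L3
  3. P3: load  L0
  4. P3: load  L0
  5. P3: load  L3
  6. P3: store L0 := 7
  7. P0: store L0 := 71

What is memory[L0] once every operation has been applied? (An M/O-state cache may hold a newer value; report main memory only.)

1. P0: load  L3  bus=[BusRd]  L3: P0=E P1=I P2=I P3=I  mem[L3]=70
2. P1: load  L3  bus=[BusRd]  L3: P0=S P1=S P2=I P3=I  mem[L3]=70
3. P3: load  L0  bus=[BusRd]  L0: P0=I P1=I P2=I P3=E  mem[L0]=0
4. P3: load  L0  bus=[-]  L0: P0=I P1=I P2=I P3=E  mem[L0]=0
5. P3: load  L3  bus=[BusRd]  L3: P0=S P1=S P2=I P3=S  mem[L3]=70
6. P3: store L0 := 7  bus=[-]  L0: P0=I P1=I P2=I P3=M  mem[L0]=0
7. P0: store L0 := 71  bus=[BusRdX,Flush]  L0: P0=M P1=I P2=I P3=I  mem[L0]=7

memory[L0] = 7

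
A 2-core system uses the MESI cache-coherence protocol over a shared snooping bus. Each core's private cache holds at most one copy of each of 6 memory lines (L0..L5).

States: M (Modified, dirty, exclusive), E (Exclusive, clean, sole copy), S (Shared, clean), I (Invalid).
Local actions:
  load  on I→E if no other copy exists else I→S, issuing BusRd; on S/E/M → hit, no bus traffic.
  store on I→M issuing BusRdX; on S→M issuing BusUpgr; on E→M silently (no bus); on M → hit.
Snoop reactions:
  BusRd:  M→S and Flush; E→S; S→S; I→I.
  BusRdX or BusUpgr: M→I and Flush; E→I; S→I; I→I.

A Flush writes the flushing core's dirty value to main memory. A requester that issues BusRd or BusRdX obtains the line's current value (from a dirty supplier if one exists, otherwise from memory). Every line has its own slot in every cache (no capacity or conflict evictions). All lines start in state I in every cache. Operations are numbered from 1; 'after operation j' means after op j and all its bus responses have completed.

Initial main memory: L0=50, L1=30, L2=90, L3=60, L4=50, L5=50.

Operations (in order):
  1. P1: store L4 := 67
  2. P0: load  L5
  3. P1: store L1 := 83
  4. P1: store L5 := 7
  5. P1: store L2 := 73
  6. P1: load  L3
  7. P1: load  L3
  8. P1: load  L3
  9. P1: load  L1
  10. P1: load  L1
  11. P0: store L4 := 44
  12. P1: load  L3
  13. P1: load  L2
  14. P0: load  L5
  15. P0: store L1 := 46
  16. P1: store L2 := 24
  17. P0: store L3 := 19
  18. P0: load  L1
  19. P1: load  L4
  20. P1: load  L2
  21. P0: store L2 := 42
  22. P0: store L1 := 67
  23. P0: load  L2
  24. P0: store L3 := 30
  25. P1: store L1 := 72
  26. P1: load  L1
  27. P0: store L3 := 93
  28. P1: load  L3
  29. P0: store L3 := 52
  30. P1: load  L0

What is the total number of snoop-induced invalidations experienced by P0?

[1] P1: store L4 := 67 | P0:I, P1:M(67) | bus: BusRdX
[2] P0: load  L5 | P0:E(50), P1:I | bus: BusRd
[3] P1: store L1 := 83 | P0:I, P1:M(83) | bus: BusRdX
[4] P1: store L5 := 7 | P0:I, P1:M(7) | bus: BusRdX
[5] P1: store L2 := 73 | P0:I, P1:M(73) | bus: BusRdX
[6] P1: load  L3 | P0:I, P1:E(60) | bus: BusRd
[7] P1: load  L3 | P0:I, P1:E(60) | bus: none
[8] P1: load  L3 | P0:I, P1:E(60) | bus: none
[9] P1: load  L1 | P0:I, P1:M(83) | bus: none
[10] P1: load  L1 | P0:I, P1:M(83) | bus: none
[11] P0: store L4 := 44 | P0:M(44), P1:I | bus: BusRdX,Flush
[12] P1: load  L3 | P0:I, P1:E(60) | bus: none
[13] P1: load  L2 | P0:I, P1:M(73) | bus: none
[14] P0: load  L5 | P0:S(7), P1:S(7) | bus: BusRd,Flush
[15] P0: store L1 := 46 | P0:M(46), P1:I | bus: BusRdX,Flush
[16] P1: store L2 := 24 | P0:I, P1:M(24) | bus: none
[17] P0: store L3 := 19 | P0:M(19), P1:I | bus: BusRdX
[18] P0: load  L1 | P0:M(46), P1:I | bus: none
[19] P1: load  L4 | P0:S(44), P1:S(44) | bus: BusRd,Flush
[20] P1: load  L2 | P0:I, P1:M(24) | bus: none
[21] P0: store L2 := 42 | P0:M(42), P1:I | bus: BusRdX,Flush
[22] P0: store L1 := 67 | P0:M(67), P1:I | bus: none
[23] P0: load  L2 | P0:M(42), P1:I | bus: none
[24] P0: store L3 := 30 | P0:M(30), P1:I | bus: none
[25] P1: store L1 := 72 | P0:I, P1:M(72) | bus: BusRdX,Flush
[26] P1: load  L1 | P0:I, P1:M(72) | bus: none
[27] P0: store L3 := 93 | P0:M(93), P1:I | bus: none
[28] P1: load  L3 | P0:S(93), P1:S(93) | bus: BusRd,Flush
[29] P0: store L3 := 52 | P0:M(52), P1:I | bus: BusUpgr
[30] P1: load  L0 | P0:I, P1:E(50) | bus: BusRd

invalidations = 2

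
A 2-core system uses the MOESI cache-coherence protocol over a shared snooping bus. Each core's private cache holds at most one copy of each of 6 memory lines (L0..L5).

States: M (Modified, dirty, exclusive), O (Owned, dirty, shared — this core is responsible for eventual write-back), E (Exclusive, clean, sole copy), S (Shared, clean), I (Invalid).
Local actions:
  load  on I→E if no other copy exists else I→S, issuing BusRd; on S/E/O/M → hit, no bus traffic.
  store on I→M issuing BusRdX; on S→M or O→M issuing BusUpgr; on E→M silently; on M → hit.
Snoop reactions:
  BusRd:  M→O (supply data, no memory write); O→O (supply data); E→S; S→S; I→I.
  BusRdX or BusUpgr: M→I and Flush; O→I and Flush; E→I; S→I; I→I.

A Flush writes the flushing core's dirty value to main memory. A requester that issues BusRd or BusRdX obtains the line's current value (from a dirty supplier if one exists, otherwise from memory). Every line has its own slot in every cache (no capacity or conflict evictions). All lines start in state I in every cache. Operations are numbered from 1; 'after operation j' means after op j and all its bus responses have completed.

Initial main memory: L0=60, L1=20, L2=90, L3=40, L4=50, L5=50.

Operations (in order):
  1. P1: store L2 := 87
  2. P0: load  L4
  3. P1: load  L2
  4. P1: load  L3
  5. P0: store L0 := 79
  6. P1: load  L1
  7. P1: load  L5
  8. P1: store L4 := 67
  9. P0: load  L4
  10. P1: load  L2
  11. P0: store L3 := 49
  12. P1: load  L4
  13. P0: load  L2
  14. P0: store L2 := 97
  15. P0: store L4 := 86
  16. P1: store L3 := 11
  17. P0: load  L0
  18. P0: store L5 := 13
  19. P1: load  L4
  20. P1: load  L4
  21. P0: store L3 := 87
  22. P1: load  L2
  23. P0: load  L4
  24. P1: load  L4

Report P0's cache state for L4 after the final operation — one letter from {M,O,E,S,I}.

  op1 P1: store L2 := 87 → I/M on L2; bus BusRdX; mem=90
  op2 P0: load  L4 → E/I on L4; bus BusRd; mem=50
  op3 P1: load  L2 → I/M on L2; bus (none); mem=90
  op4 P1: load  L3 → I/E on L3; bus BusRd; mem=40
  op5 P0: store L0 := 79 → M/I on L0; bus BusRdX; mem=60
  op6 P1: load  L1 → I/E on L1; bus BusRd; mem=20
  op7 P1: load  L5 → I/E on L5; bus BusRd; mem=50
  op8 P1: store L4 := 67 → I/M on L4; bus BusRdX; mem=50
  op9 P0: load  L4 → S/O on L4; bus BusRd; mem=50
  op10 P1: load  L2 → I/M on L2; bus (none); mem=90
  op11 P0: store L3 := 49 → M/I on L3; bus BusRdX; mem=40
  op12 P1: load  L4 → S/O on L4; bus (none); mem=50
  op13 P0: load  L2 → S/O on L2; bus BusRd; mem=90
  op14 P0: store L2 := 97 → M/I on L2; bus BusUpgr Flush; mem=87
  op15 P0: store L4 := 86 → M/I on L4; bus BusUpgr Flush; mem=67
  op16 P1: store L3 := 11 → I/M on L3; bus BusRdX Flush; mem=49
  op17 P0: load  L0 → M/I on L0; bus (none); mem=60
  op18 P0: store L5 := 13 → M/I on L5; bus BusRdX; mem=50
  op19 P1: load  L4 → O/S on L4; bus BusRd; mem=67
  op20 P1: load  L4 → O/S on L4; bus (none); mem=67
  op21 P0: store L3 := 87 → M/I on L3; bus BusRdX Flush; mem=11
  op22 P1: load  L2 → O/S on L2; bus BusRd; mem=87
  op23 P0: load  L4 → O/S on L4; bus (none); mem=67
  op24 P1: load  L4 → O/S on L4; bus (none); mem=67

state = O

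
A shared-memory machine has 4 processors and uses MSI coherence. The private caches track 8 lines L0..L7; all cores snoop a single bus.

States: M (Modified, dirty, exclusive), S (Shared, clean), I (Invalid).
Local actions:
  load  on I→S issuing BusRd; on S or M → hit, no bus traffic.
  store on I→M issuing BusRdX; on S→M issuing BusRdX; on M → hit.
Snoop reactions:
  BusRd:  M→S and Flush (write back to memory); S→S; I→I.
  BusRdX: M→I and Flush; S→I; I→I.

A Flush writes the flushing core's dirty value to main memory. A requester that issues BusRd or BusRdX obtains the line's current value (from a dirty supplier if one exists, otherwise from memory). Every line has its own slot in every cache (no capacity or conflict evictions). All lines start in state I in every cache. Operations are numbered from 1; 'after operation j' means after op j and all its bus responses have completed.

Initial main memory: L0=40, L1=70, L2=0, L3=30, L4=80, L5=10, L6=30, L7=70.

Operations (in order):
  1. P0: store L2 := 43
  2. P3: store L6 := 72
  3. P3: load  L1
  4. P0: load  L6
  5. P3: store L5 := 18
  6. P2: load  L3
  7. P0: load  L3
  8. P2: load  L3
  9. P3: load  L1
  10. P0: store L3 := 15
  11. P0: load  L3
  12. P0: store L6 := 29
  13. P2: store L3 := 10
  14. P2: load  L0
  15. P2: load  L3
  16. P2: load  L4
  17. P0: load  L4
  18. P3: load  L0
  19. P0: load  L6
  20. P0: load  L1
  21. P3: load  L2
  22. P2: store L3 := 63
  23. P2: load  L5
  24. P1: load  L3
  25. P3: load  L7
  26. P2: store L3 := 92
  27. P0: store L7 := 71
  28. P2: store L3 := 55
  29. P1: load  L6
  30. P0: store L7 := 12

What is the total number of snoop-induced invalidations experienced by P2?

[1] P0: store L2 := 43 | P0:M(43), P1:I, P2:I, P3:I | bus: BusRdX
[2] P3: store L6 := 72 | P0:I, P1:I, P2:I, P3:M(72) | bus: BusRdX
[3] P3: load  L1 | P0:I, P1:I, P2:I, P3:S(70) | bus: BusRd
[4] P0: load  L6 | P0:S(72), P1:I, P2:I, P3:S(72) | bus: BusRd,Flush
[5] P3: store L5 := 18 | P0:I, P1:I, P2:I, P3:M(18) | bus: BusRdX
[6] P2: load  L3 | P0:I, P1:I, P2:S(30), P3:I | bus: BusRd
[7] P0: load  L3 | P0:S(30), P1:I, P2:S(30), P3:I | bus: BusRd
[8] P2: load  L3 | P0:S(30), P1:I, P2:S(30), P3:I | bus: none
[9] P3: load  L1 | P0:I, P1:I, P2:I, P3:S(70) | bus: none
[10] P0: store L3 := 15 | P0:M(15), P1:I, P2:I, P3:I | bus: BusRdX
[11] P0: load  L3 | P0:M(15), P1:I, P2:I, P3:I | bus: none
[12] P0: store L6 := 29 | P0:M(29), P1:I, P2:I, P3:I | bus: BusRdX
[13] P2: store L3 := 10 | P0:I, P1:I, P2:M(10), P3:I | bus: BusRdX,Flush
[14] P2: load  L0 | P0:I, P1:I, P2:S(40), P3:I | bus: BusRd
[15] P2: load  L3 | P0:I, P1:I, P2:M(10), P3:I | bus: none
[16] P2: load  L4 | P0:I, P1:I, P2:S(80), P3:I | bus: BusRd
[17] P0: load  L4 | P0:S(80), P1:I, P2:S(80), P3:I | bus: BusRd
[18] P3: load  L0 | P0:I, P1:I, P2:S(40), P3:S(40) | bus: BusRd
[19] P0: load  L6 | P0:M(29), P1:I, P2:I, P3:I | bus: none
[20] P0: load  L1 | P0:S(70), P1:I, P2:I, P3:S(70) | bus: BusRd
[21] P3: load  L2 | P0:S(43), P1:I, P2:I, P3:S(43) | bus: BusRd,Flush
[22] P2: store L3 := 63 | P0:I, P1:I, P2:M(63), P3:I | bus: none
[23] P2: load  L5 | P0:I, P1:I, P2:S(18), P3:S(18) | bus: BusRd,Flush
[24] P1: load  L3 | P0:I, P1:S(63), P2:S(63), P3:I | bus: BusRd,Flush
[25] P3: load  L7 | P0:I, P1:I, P2:I, P3:S(70) | bus: BusRd
[26] P2: store L3 := 92 | P0:I, P1:I, P2:M(92), P3:I | bus: BusRdX
[27] P0: store L7 := 71 | P0:M(71), P1:I, P2:I, P3:I | bus: BusRdX
[28] P2: store L3 := 55 | P0:I, P1:I, P2:M(55), P3:I | bus: none
[29] P1: load  L6 | P0:S(29), P1:S(29), P2:I, P3:I | bus: BusRd,Flush
[30] P0: store L7 := 12 | P0:M(12), P1:I, P2:I, P3:I | bus: none

invalidations = 1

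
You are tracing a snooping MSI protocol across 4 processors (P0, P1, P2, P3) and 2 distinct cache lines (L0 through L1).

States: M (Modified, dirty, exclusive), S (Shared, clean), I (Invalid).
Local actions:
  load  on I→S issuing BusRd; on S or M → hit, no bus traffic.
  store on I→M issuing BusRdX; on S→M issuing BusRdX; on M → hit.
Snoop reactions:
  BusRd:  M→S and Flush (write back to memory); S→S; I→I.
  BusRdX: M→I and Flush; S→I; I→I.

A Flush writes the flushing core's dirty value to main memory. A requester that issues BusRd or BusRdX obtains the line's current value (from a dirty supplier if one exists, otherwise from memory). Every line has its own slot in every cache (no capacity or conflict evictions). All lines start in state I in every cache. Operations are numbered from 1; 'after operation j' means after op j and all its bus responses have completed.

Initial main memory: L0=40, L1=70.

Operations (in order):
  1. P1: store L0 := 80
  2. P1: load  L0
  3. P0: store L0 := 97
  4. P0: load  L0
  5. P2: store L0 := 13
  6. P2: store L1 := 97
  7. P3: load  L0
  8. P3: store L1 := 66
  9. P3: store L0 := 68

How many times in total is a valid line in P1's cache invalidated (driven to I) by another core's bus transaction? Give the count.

invalidations = 1

  op1 P1: store L0 := 80 → I/M/I/I on L0; bus BusRdX; mem=40
  op2 P1: load  L0 → I/M/I/I on L0; bus (none); mem=40
  op3 P0: store L0 := 97 → M/I/I/I on L0; bus BusRdX Flush; mem=80
  op4 P0: load  L0 → M/I/I/I on L0; bus (none); mem=80
  op5 P2: store L0 := 13 → I/I/M/I on L0; bus BusRdX Flush; mem=97
  op6 P2: store L1 := 97 → I/I/M/I on L1; bus BusRdX; mem=70
  op7 P3: load  L0 → I/I/S/S on L0; bus BusRd Flush; mem=13
  op8 P3: store L1 := 66 → I/I/I/M on L1; bus BusRdX Flush; mem=97
  op9 P3: store L0 := 68 → I/I/I/M on L0; bus BusRdX; mem=13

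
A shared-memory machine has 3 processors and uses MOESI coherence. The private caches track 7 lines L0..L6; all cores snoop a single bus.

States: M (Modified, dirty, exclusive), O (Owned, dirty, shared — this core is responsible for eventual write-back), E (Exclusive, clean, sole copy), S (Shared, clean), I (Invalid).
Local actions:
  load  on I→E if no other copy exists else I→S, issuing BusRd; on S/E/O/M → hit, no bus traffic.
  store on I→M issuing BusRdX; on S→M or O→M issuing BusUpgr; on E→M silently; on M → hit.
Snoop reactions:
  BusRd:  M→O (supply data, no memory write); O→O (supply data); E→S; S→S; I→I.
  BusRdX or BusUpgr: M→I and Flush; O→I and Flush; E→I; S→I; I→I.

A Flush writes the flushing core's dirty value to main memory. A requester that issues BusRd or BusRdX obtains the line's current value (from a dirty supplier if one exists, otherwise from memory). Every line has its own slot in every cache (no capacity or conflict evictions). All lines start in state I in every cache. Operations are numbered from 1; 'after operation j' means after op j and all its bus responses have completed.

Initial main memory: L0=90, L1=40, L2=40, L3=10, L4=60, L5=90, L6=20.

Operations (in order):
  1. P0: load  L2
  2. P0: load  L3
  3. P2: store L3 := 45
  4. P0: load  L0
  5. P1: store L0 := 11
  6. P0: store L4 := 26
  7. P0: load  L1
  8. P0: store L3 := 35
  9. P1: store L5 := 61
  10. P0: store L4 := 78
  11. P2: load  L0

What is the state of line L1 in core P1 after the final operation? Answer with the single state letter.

1. P0: load  L2  bus=[BusRd]  L2: P0=E P1=I P2=I  mem[L2]=40
2. P0: load  L3  bus=[BusRd]  L3: P0=E P1=I P2=I  mem[L3]=10
3. P2: store L3 := 45  bus=[BusRdX]  L3: P0=I P1=I P2=M  mem[L3]=10
4. P0: load  L0  bus=[BusRd]  L0: P0=E P1=I P2=I  mem[L0]=90
5. P1: store L0 := 11  bus=[BusRdX]  L0: P0=I P1=M P2=I  mem[L0]=90
6. P0: store L4 := 26  bus=[BusRdX]  L4: P0=M P1=I P2=I  mem[L4]=60
7. P0: load  L1  bus=[BusRd]  L1: P0=E P1=I P2=I  mem[L1]=40
8. P0: store L3 := 35  bus=[BusRdX,Flush]  L3: P0=M P1=I P2=I  mem[L3]=45
9. P1: store L5 := 61  bus=[BusRdX]  L5: P0=I P1=M P2=I  mem[L5]=90
10. P0: store L4 := 78  bus=[-]  L4: P0=M P1=I P2=I  mem[L4]=60
11. P2: load  L0  bus=[BusRd]  L0: P0=I P1=O P2=S  mem[L0]=90

state = I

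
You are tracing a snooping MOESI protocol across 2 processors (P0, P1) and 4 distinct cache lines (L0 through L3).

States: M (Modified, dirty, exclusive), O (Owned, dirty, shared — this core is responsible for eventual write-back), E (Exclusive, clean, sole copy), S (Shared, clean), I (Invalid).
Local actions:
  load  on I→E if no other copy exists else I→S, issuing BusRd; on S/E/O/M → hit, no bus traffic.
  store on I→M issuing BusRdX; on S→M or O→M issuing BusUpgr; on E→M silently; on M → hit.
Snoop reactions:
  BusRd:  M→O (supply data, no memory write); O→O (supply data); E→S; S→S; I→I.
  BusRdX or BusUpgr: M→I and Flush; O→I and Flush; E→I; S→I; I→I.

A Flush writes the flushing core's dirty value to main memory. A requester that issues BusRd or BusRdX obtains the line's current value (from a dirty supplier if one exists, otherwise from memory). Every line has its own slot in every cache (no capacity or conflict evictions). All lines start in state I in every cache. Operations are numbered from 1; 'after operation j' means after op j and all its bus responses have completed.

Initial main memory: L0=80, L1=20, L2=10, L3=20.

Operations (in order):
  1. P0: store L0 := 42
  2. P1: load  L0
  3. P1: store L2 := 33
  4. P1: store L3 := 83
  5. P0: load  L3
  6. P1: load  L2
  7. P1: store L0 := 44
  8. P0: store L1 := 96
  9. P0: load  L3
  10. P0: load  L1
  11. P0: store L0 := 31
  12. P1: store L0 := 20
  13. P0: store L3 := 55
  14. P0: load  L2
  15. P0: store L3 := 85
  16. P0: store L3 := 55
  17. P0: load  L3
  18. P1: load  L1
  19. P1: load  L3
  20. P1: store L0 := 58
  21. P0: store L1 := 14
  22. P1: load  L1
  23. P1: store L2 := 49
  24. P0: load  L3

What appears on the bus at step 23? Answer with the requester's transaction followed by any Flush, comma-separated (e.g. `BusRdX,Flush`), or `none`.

bus = BusUpgr

1. P0: store L0 := 42  bus=[BusRdX]  L0: P0=M P1=I  mem[L0]=80
2. P1: load  L0  bus=[BusRd]  L0: P0=O P1=S  mem[L0]=80
3. P1: store L2 := 33  bus=[BusRdX]  L2: P0=I P1=M  mem[L2]=10
4. P1: store L3 := 83  bus=[BusRdX]  L3: P0=I P1=M  mem[L3]=20
5. P0: load  L3  bus=[BusRd]  L3: P0=S P1=O  mem[L3]=20
6. P1: load  L2  bus=[-]  L2: P0=I P1=M  mem[L2]=10
7. P1: store L0 := 44  bus=[BusUpgr,Flush]  L0: P0=I P1=M  mem[L0]=42
8. P0: store L1 := 96  bus=[BusRdX]  L1: P0=M P1=I  mem[L1]=20
9. P0: load  L3  bus=[-]  L3: P0=S P1=O  mem[L3]=20
10. P0: load  L1  bus=[-]  L1: P0=M P1=I  mem[L1]=20
11. P0: store L0 := 31  bus=[BusRdX,Flush]  L0: P0=M P1=I  mem[L0]=44
12. P1: store L0 := 20  bus=[BusRdX,Flush]  L0: P0=I P1=M  mem[L0]=31
13. P0: store L3 := 55  bus=[BusUpgr,Flush]  L3: P0=M P1=I  mem[L3]=83
14. P0: load  L2  bus=[BusRd]  L2: P0=S P1=O  mem[L2]=10
15. P0: store L3 := 85  bus=[-]  L3: P0=M P1=I  mem[L3]=83
16. P0: store L3 := 55  bus=[-]  L3: P0=M P1=I  mem[L3]=83
17. P0: load  L3  bus=[-]  L3: P0=M P1=I  mem[L3]=83
18. P1: load  L1  bus=[BusRd]  L1: P0=O P1=S  mem[L1]=20
19. P1: load  L3  bus=[BusRd]  L3: P0=O P1=S  mem[L3]=83
20. P1: store L0 := 58  bus=[-]  L0: P0=I P1=M  mem[L0]=31
21. P0: store L1 := 14  bus=[BusUpgr]  L1: P0=M P1=I  mem[L1]=20
22. P1: load  L1  bus=[BusRd]  L1: P0=O P1=S  mem[L1]=20
23. P1: store L2 := 49  bus=[BusUpgr]  L2: P0=I P1=M  mem[L2]=10
24. P0: load  L3  bus=[-]  L3: P0=O P1=S  mem[L3]=83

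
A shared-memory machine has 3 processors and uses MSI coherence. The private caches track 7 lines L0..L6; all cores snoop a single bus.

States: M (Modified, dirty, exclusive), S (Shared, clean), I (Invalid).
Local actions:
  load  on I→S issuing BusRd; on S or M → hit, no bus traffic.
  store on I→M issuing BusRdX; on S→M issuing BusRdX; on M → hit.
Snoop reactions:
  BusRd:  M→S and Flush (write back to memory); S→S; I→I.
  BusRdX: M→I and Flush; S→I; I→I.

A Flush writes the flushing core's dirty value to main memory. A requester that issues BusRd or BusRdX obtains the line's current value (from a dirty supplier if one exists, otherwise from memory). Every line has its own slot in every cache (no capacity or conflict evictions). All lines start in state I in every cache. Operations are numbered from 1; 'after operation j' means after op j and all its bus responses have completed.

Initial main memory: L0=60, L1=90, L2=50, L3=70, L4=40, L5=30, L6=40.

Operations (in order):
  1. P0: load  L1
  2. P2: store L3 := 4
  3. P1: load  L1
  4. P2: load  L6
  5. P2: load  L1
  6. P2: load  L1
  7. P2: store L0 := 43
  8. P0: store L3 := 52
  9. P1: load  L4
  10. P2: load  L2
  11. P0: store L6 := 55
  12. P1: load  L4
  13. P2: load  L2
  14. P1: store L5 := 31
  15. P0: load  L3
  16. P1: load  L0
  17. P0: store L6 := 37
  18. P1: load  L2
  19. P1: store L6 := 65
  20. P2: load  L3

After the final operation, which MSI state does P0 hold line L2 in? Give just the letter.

state = I

1. P0: load  L1  bus=[BusRd]  L1: P0=S P1=I P2=I  mem[L1]=90
2. P2: store L3 := 4  bus=[BusRdX]  L3: P0=I P1=I P2=M  mem[L3]=70
3. P1: load  L1  bus=[BusRd]  L1: P0=S P1=S P2=I  mem[L1]=90
4. P2: load  L6  bus=[BusRd]  L6: P0=I P1=I P2=S  mem[L6]=40
5. P2: load  L1  bus=[BusRd]  L1: P0=S P1=S P2=S  mem[L1]=90
6. P2: load  L1  bus=[-]  L1: P0=S P1=S P2=S  mem[L1]=90
7. P2: store L0 := 43  bus=[BusRdX]  L0: P0=I P1=I P2=M  mem[L0]=60
8. P0: store L3 := 52  bus=[BusRdX,Flush]  L3: P0=M P1=I P2=I  mem[L3]=4
9. P1: load  L4  bus=[BusRd]  L4: P0=I P1=S P2=I  mem[L4]=40
10. P2: load  L2  bus=[BusRd]  L2: P0=I P1=I P2=S  mem[L2]=50
11. P0: store L6 := 55  bus=[BusRdX]  L6: P0=M P1=I P2=I  mem[L6]=40
12. P1: load  L4  bus=[-]  L4: P0=I P1=S P2=I  mem[L4]=40
13. P2: load  L2  bus=[-]  L2: P0=I P1=I P2=S  mem[L2]=50
14. P1: store L5 := 31  bus=[BusRdX]  L5: P0=I P1=M P2=I  mem[L5]=30
15. P0: load  L3  bus=[-]  L3: P0=M P1=I P2=I  mem[L3]=4
16. P1: load  L0  bus=[BusRd,Flush]  L0: P0=I P1=S P2=S  mem[L0]=43
17. P0: store L6 := 37  bus=[-]  L6: P0=M P1=I P2=I  mem[L6]=40
18. P1: load  L2  bus=[BusRd]  L2: P0=I P1=S P2=S  mem[L2]=50
19. P1: store L6 := 65  bus=[BusRdX,Flush]  L6: P0=I P1=M P2=I  mem[L6]=37
20. P2: load  L3  bus=[BusRd,Flush]  L3: P0=S P1=I P2=S  mem[L3]=52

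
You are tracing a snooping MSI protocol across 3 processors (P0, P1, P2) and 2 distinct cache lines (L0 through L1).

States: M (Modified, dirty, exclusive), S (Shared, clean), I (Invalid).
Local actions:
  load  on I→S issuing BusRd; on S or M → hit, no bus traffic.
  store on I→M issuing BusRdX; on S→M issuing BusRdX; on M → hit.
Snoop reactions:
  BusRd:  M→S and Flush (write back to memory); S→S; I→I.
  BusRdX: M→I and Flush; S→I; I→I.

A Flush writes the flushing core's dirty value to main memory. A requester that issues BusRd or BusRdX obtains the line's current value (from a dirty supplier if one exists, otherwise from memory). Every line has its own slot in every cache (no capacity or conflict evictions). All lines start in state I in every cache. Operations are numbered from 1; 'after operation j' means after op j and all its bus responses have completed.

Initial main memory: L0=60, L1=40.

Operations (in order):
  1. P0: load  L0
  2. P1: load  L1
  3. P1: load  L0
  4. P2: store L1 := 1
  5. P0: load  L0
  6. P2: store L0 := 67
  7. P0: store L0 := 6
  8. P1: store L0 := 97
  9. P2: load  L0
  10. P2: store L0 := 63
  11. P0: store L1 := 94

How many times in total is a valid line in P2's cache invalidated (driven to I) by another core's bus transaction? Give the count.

  op1 P0: load  L0 → S/I/I on L0; bus BusRd; mem=60
  op2 P1: load  L1 → I/S/I on L1; bus BusRd; mem=40
  op3 P1: load  L0 → S/S/I on L0; bus BusRd; mem=60
  op4 P2: store L1 := 1 → I/I/M on L1; bus BusRdX; mem=40
  op5 P0: load  L0 → S/S/I on L0; bus (none); mem=60
  op6 P2: store L0 := 67 → I/I/M on L0; bus BusRdX; mem=60
  op7 P0: store L0 := 6 → M/I/I on L0; bus BusRdX Flush; mem=67
  op8 P1: store L0 := 97 → I/M/I on L0; bus BusRdX Flush; mem=6
  op9 P2: load  L0 → I/S/S on L0; bus BusRd Flush; mem=97
  op10 P2: store L0 := 63 → I/I/M on L0; bus BusRdX; mem=97
  op11 P0: store L1 := 94 → M/I/I on L1; bus BusRdX Flush; mem=1

invalidations = 2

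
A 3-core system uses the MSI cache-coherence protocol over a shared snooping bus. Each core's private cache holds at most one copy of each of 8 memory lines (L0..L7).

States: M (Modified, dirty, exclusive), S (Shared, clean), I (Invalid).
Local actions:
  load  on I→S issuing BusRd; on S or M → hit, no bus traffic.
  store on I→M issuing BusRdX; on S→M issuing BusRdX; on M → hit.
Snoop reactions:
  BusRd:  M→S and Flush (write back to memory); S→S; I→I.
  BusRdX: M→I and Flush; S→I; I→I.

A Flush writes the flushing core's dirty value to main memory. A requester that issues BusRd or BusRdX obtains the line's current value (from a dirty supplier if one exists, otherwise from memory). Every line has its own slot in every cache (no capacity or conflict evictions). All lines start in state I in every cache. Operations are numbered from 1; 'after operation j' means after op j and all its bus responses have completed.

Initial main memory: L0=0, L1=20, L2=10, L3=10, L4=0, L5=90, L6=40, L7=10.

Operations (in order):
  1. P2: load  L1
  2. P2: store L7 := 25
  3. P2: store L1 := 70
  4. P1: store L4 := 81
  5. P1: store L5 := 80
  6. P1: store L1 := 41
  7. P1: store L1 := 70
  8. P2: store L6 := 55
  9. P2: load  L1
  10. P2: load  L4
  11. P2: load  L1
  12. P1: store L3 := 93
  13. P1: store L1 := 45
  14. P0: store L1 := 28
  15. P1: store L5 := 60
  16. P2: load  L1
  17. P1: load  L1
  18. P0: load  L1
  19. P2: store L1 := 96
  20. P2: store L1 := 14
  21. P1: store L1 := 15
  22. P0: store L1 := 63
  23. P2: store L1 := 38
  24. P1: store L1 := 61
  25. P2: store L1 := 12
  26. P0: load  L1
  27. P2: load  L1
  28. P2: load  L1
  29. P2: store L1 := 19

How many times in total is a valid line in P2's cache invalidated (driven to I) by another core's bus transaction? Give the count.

invalidations = 4

1. P2: load  L1  bus=[BusRd]  L1: P0=I P1=I P2=S  mem[L1]=20
2. P2: store L7 := 25  bus=[BusRdX]  L7: P0=I P1=I P2=M  mem[L7]=10
3. P2: store L1 := 70  bus=[BusRdX]  L1: P0=I P1=I P2=M  mem[L1]=20
4. P1: store L4 := 81  bus=[BusRdX]  L4: P0=I P1=M P2=I  mem[L4]=0
5. P1: store L5 := 80  bus=[BusRdX]  L5: P0=I P1=M P2=I  mem[L5]=90
6. P1: store L1 := 41  bus=[BusRdX,Flush]  L1: P0=I P1=M P2=I  mem[L1]=70
7. P1: store L1 := 70  bus=[-]  L1: P0=I P1=M P2=I  mem[L1]=70
8. P2: store L6 := 55  bus=[BusRdX]  L6: P0=I P1=I P2=M  mem[L6]=40
9. P2: load  L1  bus=[BusRd,Flush]  L1: P0=I P1=S P2=S  mem[L1]=70
10. P2: load  L4  bus=[BusRd,Flush]  L4: P0=I P1=S P2=S  mem[L4]=81
11. P2: load  L1  bus=[-]  L1: P0=I P1=S P2=S  mem[L1]=70
12. P1: store L3 := 93  bus=[BusRdX]  L3: P0=I P1=M P2=I  mem[L3]=10
13. P1: store L1 := 45  bus=[BusRdX]  L1: P0=I P1=M P2=I  mem[L1]=70
14. P0: store L1 := 28  bus=[BusRdX,Flush]  L1: P0=M P1=I P2=I  mem[L1]=45
15. P1: store L5 := 60  bus=[-]  L5: P0=I P1=M P2=I  mem[L5]=90
16. P2: load  L1  bus=[BusRd,Flush]  L1: P0=S P1=I P2=S  mem[L1]=28
17. P1: load  L1  bus=[BusRd]  L1: P0=S P1=S P2=S  mem[L1]=28
18. P0: load  L1  bus=[-]  L1: P0=S P1=S P2=S  mem[L1]=28
19. P2: store L1 := 96  bus=[BusRdX]  L1: P0=I P1=I P2=M  mem[L1]=28
20. P2: store L1 := 14  bus=[-]  L1: P0=I P1=I P2=M  mem[L1]=28
21. P1: store L1 := 15  bus=[BusRdX,Flush]  L1: P0=I P1=M P2=I  mem[L1]=14
22. P0: store L1 := 63  bus=[BusRdX,Flush]  L1: P0=M P1=I P2=I  mem[L1]=15
23. P2: store L1 := 38  bus=[BusRdX,Flush]  L1: P0=I P1=I P2=M  mem[L1]=63
24. P1: store L1 := 61  bus=[BusRdX,Flush]  L1: P0=I P1=M P2=I  mem[L1]=38
25. P2: store L1 := 12  bus=[BusRdX,Flush]  L1: P0=I P1=I P2=M  mem[L1]=61
26. P0: load  L1  bus=[BusRd,Flush]  L1: P0=S P1=I P2=S  mem[L1]=12
27. P2: load  L1  bus=[-]  L1: P0=S P1=I P2=S  mem[L1]=12
28. P2: load  L1  bus=[-]  L1: P0=S P1=I P2=S  mem[L1]=12
29. P2: store L1 := 19  bus=[BusRdX]  L1: P0=I P1=I P2=M  mem[L1]=12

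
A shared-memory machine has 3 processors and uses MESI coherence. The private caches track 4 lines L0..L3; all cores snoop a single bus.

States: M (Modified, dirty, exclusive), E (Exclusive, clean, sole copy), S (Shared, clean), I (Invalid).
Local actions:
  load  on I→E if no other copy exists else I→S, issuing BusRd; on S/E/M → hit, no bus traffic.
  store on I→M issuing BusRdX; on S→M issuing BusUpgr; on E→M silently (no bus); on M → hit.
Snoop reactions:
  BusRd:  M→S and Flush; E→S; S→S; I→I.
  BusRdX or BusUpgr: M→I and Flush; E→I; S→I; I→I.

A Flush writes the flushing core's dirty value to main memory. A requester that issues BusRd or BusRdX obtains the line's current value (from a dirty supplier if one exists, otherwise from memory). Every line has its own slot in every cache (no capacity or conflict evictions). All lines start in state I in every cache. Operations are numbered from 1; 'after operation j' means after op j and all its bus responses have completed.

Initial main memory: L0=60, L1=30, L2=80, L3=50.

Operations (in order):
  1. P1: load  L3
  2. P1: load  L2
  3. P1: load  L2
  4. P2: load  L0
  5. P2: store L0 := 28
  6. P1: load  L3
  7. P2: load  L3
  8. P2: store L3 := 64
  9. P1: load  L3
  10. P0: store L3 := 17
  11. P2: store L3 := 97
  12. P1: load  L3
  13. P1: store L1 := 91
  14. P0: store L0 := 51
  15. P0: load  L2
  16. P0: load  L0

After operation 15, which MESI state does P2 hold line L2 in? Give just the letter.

state = I

[1] P1: load  L3 | P0:I, P1:E(50), P2:I | bus: BusRd
[2] P1: load  L2 | P0:I, P1:E(80), P2:I | bus: BusRd
[3] P1: load  L2 | P0:I, P1:E(80), P2:I | bus: none
[4] P2: load  L0 | P0:I, P1:I, P2:E(60) | bus: BusRd
[5] P2: store L0 := 28 | P0:I, P1:I, P2:M(28) | bus: none
[6] P1: load  L3 | P0:I, P1:E(50), P2:I | bus: none
[7] P2: load  L3 | P0:I, P1:S(50), P2:S(50) | bus: BusRd
[8] P2: store L3 := 64 | P0:I, P1:I, P2:M(64) | bus: BusUpgr
[9] P1: load  L3 | P0:I, P1:S(64), P2:S(64) | bus: BusRd,Flush
[10] P0: store L3 := 17 | P0:M(17), P1:I, P2:I | bus: BusRdX
[11] P2: store L3 := 97 | P0:I, P1:I, P2:M(97) | bus: BusRdX,Flush
[12] P1: load  L3 | P0:I, P1:S(97), P2:S(97) | bus: BusRd,Flush
[13] P1: store L1 := 91 | P0:I, P1:M(91), P2:I | bus: BusRdX
[14] P0: store L0 := 51 | P0:M(51), P1:I, P2:I | bus: BusRdX,Flush
[15] P0: load  L2 | P0:S(80), P1:S(80), P2:I | bus: BusRd
[16] P0: load  L0 | P0:M(51), P1:I, P2:I | bus: none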